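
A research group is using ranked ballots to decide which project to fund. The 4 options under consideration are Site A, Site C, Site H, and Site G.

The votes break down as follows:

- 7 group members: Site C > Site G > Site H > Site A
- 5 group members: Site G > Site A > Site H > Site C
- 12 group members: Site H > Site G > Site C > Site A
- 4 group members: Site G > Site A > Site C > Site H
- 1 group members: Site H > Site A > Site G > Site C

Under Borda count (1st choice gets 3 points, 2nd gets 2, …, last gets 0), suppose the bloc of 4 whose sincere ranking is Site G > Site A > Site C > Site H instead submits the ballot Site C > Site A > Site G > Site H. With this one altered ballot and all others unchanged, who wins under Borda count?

Borda totals with the altered ballot: Site A 20, Site C 45, Site H 51, Site G 58.
The winner is unchanged: still Site G.

Site G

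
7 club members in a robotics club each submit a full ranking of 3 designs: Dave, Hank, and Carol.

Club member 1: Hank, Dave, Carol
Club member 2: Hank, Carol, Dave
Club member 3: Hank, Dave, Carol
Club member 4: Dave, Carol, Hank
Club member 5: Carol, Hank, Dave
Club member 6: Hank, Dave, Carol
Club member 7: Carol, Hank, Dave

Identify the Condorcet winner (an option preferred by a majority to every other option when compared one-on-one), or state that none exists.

Head-to-head results (7 voters total):
Dave vs Hank: Hank wins 6–1.
Dave vs Carol: Dave wins 4–3.
Hank vs Carol: Hank wins 4–3.
Hank beats each rival — Dave (6–1), Carol (4–3) — so Hank is the Condorcet winner.

Hank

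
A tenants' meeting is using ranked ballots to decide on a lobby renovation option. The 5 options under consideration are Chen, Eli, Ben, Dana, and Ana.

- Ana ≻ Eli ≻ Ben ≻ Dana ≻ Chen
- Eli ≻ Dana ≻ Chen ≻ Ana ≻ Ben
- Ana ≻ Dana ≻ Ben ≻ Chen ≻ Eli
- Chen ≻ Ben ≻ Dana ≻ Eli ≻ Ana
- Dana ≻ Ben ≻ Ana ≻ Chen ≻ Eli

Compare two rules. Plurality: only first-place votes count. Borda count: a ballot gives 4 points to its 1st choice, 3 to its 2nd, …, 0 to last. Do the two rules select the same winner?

Plurality first-place counts: Chen 1, Eli 1, Ben 0, Dana 1, Ana 2 → Ana.
Borda totals: Chen 8, Eli 8, Ben 10, Dana 13, Ana 11 → Dana.
The two rules disagree: plurality picks Ana, Borda picks Dana.

No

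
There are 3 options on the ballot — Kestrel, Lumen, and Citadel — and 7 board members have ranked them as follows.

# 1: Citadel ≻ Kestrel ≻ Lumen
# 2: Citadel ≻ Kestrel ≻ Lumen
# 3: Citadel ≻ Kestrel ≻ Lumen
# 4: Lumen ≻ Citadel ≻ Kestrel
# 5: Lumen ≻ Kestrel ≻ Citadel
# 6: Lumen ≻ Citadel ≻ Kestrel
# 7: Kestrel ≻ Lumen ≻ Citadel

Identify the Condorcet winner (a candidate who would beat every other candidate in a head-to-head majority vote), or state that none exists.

None — there is no Condorcet winner

Head-to-head results (7 voters total):
Kestrel vs Lumen: Kestrel wins 4–3.
Kestrel vs Citadel: Citadel wins 5–2.
Lumen vs Citadel: Lumen wins 4–3.
No candidate beats all others: Kestrel beats Lumen beats Citadel beats Kestrel, a majority cycle.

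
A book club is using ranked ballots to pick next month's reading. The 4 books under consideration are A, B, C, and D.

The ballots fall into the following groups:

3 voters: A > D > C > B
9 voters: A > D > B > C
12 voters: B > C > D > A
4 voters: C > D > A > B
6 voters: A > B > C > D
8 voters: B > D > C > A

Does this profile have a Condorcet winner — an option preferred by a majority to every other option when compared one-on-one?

Head-to-head results (42 voters total):
A vs B: A wins 22–20.
A vs C: C wins 24–18.
A vs D: D wins 24–18.
B vs C: B wins 35–7.
B vs D: B wins 26–16.
C vs D: C wins 22–20.
No candidate beats all others: A beats B beats C beats A, a majority cycle.

No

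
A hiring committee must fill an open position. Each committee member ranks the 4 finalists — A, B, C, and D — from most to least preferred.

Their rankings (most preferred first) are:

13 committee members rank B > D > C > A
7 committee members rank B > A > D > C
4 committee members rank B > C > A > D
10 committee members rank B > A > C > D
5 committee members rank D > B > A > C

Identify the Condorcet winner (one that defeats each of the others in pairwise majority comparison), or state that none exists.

B

Head-to-head results (39 voters total):
A vs B: B wins 39–0.
A vs C: A wins 22–17.
A vs D: A wins 21–18.
B vs C: B wins 39–0.
B vs D: B wins 34–5.
C vs D: D wins 25–14.
B beats each rival — A (39–0), C (39–0), D (34–5) — so B is the Condorcet winner.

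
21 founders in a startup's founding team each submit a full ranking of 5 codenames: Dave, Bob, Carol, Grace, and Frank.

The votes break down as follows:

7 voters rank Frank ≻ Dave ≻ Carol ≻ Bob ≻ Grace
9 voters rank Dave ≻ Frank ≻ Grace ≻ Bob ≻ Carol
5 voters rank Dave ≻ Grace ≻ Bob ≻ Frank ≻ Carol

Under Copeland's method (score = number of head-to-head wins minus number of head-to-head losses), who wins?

Dave

Pairwise results:
  Dave vs Bob: Dave wins 21–0.
  Dave vs Carol: Dave wins 21–0.
  Dave vs Grace: Dave wins 21–0.
  Dave vs Frank: Dave wins 14–7.
  Bob vs Carol: Bob wins 14–7.
  Bob vs Grace: Grace wins 14–7.
  Bob vs Frank: Frank wins 16–5.
  Carol vs Grace: Grace wins 14–7.
  Carol vs Frank: Frank wins 21–0.
  Grace vs Frank: Frank wins 16–5.
Copeland scores (wins − losses):
  Dave: 4 − 0 = 4
  Bob: 1 − 3 = -2
  Carol: 0 − 4 = -4
  Grace: 2 − 2 = 0
  Frank: 3 − 1 = 2
Dave has the best Copeland score.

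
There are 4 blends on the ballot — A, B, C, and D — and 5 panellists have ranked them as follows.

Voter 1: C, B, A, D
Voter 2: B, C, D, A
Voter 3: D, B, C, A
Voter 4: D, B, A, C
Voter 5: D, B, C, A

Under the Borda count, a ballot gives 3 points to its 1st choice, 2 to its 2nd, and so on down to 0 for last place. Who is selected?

Borda scores:
  A: 1 + 0 + 0 + 1 + 0 = 2
  B: 2 + 3 + 2 + 2 + 2 = 11
  C: 3 + 2 + 1 + 0 + 1 = 7
  D: 0 + 1 + 3 + 3 + 3 = 10
B has the highest total.

B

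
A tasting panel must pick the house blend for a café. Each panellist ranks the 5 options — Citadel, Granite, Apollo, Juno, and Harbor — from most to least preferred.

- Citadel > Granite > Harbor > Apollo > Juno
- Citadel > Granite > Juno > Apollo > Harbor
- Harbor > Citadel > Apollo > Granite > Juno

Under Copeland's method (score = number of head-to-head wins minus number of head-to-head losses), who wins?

Citadel

Pairwise results:
  Citadel vs Granite: Citadel wins 3–0.
  Citadel vs Apollo: Citadel wins 3–0.
  Citadel vs Juno: Citadel wins 3–0.
  Citadel vs Harbor: Citadel wins 2–1.
  Granite vs Apollo: Granite wins 2–1.
  Granite vs Juno: Granite wins 3–0.
  Granite vs Harbor: Granite wins 2–1.
  Apollo vs Juno: Apollo wins 2–1.
  Apollo vs Harbor: Harbor wins 2–1.
  Juno vs Harbor: Harbor wins 2–1.
Copeland scores (wins − losses):
  Citadel: 4 − 0 = 4
  Granite: 3 − 1 = 2
  Apollo: 1 − 3 = -2
  Juno: 0 − 4 = -4
  Harbor: 2 − 2 = 0
Citadel has the best Copeland score.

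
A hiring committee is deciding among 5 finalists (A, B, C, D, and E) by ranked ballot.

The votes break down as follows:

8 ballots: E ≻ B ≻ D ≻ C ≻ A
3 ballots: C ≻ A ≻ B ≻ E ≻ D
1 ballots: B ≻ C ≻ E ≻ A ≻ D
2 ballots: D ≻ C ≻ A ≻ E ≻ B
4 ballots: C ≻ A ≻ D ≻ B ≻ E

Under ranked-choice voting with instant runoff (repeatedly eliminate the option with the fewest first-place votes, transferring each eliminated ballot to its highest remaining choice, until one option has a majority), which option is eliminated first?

Round 1: E 8, C 7, D 2, B 1, A 0. A has the fewest and is eliminated.
Round 2: E 8, C 7, D 2, B 1. B has the fewest and is eliminated.
Round 3: C 8, E 8, D 2. D has the fewest and is eliminated.
Round 4: C 10, E 8. C has a majority.

A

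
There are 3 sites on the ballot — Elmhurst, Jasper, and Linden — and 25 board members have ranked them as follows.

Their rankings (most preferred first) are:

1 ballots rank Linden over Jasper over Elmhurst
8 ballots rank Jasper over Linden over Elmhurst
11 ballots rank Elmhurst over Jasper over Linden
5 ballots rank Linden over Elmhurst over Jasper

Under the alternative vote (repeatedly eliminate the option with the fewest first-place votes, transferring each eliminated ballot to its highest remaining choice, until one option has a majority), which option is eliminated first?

Round 1: Elmhurst 11, Jasper 8, Linden 6. Linden has the fewest and is eliminated.
Round 2: Elmhurst 16, Jasper 9. Elmhurst has a majority.

Linden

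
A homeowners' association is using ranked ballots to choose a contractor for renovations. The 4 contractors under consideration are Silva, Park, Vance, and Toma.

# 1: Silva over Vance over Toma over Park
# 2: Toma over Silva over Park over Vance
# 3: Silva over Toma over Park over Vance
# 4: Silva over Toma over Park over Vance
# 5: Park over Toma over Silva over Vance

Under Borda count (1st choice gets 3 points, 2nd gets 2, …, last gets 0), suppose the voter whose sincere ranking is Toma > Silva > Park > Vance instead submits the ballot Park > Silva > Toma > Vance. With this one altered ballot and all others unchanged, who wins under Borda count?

Borda totals with the altered ballot: Silva 12, Park 8, Vance 2, Toma 8.
The winner is unchanged: still Silva.

Silva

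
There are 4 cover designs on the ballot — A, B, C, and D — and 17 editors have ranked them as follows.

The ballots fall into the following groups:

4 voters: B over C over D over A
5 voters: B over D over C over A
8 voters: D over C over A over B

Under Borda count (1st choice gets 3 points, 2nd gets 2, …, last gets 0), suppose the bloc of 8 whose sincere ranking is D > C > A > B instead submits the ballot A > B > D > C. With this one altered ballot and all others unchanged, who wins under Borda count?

B

Borda totals with the altered ballot: A 24, B 43, C 13, D 22.
The switch changes the winner from D to B.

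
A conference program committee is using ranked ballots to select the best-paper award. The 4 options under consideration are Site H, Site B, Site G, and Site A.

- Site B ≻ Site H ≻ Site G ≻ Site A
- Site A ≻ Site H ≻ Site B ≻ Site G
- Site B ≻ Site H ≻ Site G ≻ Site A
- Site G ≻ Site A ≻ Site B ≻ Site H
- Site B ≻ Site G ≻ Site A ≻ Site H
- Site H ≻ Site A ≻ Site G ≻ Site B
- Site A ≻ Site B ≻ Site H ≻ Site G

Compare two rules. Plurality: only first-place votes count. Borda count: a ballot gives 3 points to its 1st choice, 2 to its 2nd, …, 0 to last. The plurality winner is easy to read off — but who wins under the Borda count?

Plurality first-place counts: Site H 1, Site B 3, Site G 1, Site A 2 → Site B.
Borda totals: Site H 10, Site B 13, Site G 8, Site A 11 → Site B.

Site B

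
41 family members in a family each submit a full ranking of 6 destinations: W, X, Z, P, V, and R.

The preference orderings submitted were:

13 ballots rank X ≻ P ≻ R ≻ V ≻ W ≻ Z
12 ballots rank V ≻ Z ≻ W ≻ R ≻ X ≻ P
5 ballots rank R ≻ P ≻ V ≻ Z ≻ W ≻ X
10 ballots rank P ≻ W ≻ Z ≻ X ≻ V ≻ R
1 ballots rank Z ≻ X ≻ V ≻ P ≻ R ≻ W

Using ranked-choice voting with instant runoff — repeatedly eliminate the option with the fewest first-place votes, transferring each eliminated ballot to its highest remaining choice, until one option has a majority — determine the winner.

X

Round 1: X 13, V 12, P 10, R 5, Z 1, W 0. W has the fewest and is eliminated.
Round 2: X 13, V 12, P 10, R 5, Z 1. Z has the fewest and is eliminated.
Round 3: X 14, V 12, P 10, R 5. R has the fewest and is eliminated.
Round 4: P 15, X 14, V 12. V has the fewest and is eliminated.
Round 5: X 26, P 15. X has a majority.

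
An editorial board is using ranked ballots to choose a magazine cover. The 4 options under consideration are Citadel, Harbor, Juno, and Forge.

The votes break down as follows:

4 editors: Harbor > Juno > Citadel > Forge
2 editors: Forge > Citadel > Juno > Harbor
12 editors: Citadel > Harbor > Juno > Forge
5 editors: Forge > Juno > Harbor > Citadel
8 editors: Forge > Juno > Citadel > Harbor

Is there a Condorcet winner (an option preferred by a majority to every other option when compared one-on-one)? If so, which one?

No Condorcet winner

Head-to-head results (31 voters total):
Citadel vs Harbor: Citadel wins 22–9.
Citadel vs Juno: Juno wins 17–14.
Citadel vs Forge: Citadel wins 16–15.
Harbor vs Juno: Harbor wins 16–15.
Harbor vs Forge: Harbor wins 16–15.
Juno vs Forge: Juno wins 16–15.
No candidate beats all others: Citadel beats Harbor beats Juno beats Citadel, a majority cycle.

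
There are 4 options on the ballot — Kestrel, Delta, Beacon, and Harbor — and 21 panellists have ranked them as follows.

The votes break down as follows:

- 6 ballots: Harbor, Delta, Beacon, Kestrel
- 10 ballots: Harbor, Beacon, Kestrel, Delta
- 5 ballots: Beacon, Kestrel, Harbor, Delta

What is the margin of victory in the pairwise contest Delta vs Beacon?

Ballots ranking Delta above Beacon: 6.
Ballots ranking Beacon above Delta: 10+5 = 15.
Beacon wins 15–6, a margin of 9.

9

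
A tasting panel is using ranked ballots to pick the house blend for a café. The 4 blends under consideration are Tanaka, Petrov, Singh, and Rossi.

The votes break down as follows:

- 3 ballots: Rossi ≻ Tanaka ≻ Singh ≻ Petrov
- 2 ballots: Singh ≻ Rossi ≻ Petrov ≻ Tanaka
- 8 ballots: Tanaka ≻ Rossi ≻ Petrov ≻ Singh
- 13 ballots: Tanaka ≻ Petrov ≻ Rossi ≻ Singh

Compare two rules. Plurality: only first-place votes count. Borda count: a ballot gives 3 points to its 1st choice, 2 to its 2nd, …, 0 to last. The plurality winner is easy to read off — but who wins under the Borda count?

Plurality first-place counts: Tanaka 21, Petrov 0, Singh 2, Rossi 3 → Tanaka.
Borda totals: Tanaka 69, Petrov 36, Singh 9, Rossi 42 → Tanaka.

Tanaka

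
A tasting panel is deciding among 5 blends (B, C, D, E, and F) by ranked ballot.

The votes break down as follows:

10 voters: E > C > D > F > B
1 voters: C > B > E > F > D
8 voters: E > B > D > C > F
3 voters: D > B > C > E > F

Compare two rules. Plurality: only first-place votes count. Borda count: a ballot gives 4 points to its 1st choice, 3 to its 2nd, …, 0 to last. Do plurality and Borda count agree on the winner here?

Plurality first-place counts: B 0, C 1, D 3, E 18, F 0 → E.
Borda totals: B 36, C 48, D 48, E 77, F 11 → E.
The two rules agree on E.

Yes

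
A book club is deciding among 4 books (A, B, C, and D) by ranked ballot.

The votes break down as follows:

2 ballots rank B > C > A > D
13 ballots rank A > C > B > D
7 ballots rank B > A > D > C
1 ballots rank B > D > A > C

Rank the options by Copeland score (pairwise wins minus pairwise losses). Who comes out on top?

Pairwise results:
  A vs B: A wins 13–10.
  A vs C: A wins 21–2.
  A vs D: A wins 22–1.
  B vs C: C wins 13–10.
  B vs D: B wins 23–0.
  C vs D: C wins 15–8.
Copeland scores (wins − losses):
  A: 3 − 0 = 3
  B: 1 − 2 = -1
  C: 2 − 1 = 1
  D: 0 − 3 = -3
A has the best Copeland score.

A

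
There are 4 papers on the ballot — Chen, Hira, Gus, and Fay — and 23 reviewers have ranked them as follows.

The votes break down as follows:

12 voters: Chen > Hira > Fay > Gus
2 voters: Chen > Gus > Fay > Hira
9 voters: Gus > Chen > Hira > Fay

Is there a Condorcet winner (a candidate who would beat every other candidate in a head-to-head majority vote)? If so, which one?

Chen

Head-to-head results (23 voters total):
Chen vs Hira: Chen wins 23–0.
Chen vs Gus: Chen wins 14–9.
Chen vs Fay: Chen wins 23–0.
Hira vs Gus: Hira wins 12–11.
Hira vs Fay: Hira wins 21–2.
Gus vs Fay: Fay wins 12–11.
Chen beats each rival — Hira (23–0), Gus (14–9), Fay (23–0) — so Chen is the Condorcet winner.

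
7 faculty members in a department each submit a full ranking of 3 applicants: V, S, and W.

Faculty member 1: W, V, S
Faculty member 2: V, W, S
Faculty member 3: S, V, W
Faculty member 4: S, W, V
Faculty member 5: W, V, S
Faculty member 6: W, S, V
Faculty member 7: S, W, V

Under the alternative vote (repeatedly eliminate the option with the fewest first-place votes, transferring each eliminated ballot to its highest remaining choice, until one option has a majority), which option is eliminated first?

V

Round 1: S 3, W 3, V 1. V has the fewest and is eliminated.
Round 2: W 4, S 3. W has a majority.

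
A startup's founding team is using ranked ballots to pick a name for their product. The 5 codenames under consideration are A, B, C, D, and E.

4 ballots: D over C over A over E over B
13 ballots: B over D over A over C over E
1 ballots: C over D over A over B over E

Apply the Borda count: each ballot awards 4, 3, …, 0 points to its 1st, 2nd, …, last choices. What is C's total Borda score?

29

Borda scores:
  A: 4·2 + 13·2 + 2 = 36
  B: 4·0 + 13·4 + 1 = 53
  C: 4·3 + 13·1 + 4 = 29
  D: 4·4 + 13·3 + 3 = 58
  E: 4·1 + 13·0 + 0 = 4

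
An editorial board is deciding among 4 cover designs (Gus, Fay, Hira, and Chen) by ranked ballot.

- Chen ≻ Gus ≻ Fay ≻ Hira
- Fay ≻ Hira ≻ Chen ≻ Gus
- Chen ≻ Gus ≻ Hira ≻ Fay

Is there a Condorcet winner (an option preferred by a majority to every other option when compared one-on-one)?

Yes

Head-to-head results (3 voters total):
Gus vs Fay: Gus wins 2–1.
Gus vs Hira: Gus wins 2–1.
Gus vs Chen: Chen wins 3–0.
Fay vs Hira: Fay wins 2–1.
Fay vs Chen: Chen wins 2–1.
Hira vs Chen: Chen wins 2–1.
Chen beats each rival — Gus (3–0), Fay (2–1), Hira (2–1) — so Chen is the Condorcet winner.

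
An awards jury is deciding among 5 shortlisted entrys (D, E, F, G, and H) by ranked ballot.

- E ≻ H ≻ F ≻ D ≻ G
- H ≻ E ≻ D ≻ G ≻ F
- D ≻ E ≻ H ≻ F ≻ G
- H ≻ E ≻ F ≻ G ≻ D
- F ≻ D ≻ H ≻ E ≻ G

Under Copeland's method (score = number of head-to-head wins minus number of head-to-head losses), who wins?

Pairwise results:
  D vs E: E wins 3–2.
  D vs F: F wins 3–2.
  D vs G: D wins 4–1.
  D vs H: H wins 3–2.
  E vs F: E wins 4–1.
  E vs G: E wins 5–0.
  E vs H: H wins 3–2.
  F vs G: F wins 4–1.
  F vs H: H wins 4–1.
  G vs H: H wins 5–0.
Copeland scores (wins − losses):
  D: 1 − 3 = -2
  E: 3 − 1 = 2
  F: 2 − 2 = 0
  G: 0 − 4 = -4
  H: 4 − 0 = 4
H has the best Copeland score.

H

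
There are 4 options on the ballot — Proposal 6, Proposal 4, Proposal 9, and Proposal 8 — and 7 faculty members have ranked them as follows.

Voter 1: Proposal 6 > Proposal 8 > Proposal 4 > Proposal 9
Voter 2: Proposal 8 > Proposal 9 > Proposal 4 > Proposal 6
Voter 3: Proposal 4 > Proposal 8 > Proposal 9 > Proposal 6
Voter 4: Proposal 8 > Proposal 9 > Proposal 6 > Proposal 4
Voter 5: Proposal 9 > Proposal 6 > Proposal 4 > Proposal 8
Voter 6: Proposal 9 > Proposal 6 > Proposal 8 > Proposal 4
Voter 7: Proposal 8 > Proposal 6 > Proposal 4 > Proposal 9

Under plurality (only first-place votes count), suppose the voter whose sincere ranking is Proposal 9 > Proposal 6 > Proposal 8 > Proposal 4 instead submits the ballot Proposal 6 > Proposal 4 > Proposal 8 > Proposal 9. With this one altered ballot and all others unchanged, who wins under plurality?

First-place totals with the altered ballot: Proposal 6 2, Proposal 4 1, Proposal 9 1, Proposal 8 3.
The winner is unchanged: still Proposal 8.

Proposal 8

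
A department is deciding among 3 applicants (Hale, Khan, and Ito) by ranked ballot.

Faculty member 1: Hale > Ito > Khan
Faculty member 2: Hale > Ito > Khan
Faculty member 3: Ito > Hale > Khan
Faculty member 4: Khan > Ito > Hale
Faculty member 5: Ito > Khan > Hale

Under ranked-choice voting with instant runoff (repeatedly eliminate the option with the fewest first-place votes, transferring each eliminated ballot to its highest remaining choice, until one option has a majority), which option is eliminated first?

Round 1: Hale 2, Ito 2, Khan 1. Khan has the fewest and is eliminated.
Round 2: Ito 3, Hale 2. Ito has a majority.

Khan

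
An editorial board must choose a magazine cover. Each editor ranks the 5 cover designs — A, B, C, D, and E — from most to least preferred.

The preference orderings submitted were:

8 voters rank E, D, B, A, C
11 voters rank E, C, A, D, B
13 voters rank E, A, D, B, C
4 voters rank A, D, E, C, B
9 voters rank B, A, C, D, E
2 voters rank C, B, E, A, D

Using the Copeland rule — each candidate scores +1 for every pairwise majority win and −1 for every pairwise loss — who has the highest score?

Pairwise results:
  A vs B: A wins 28–19.
  A vs C: A wins 34–13.
  A vs D: A wins 39–8.
  A vs E: E wins 34–13.
  B vs C: B wins 30–17.
  B vs D: D wins 36–11.
  B vs E: E wins 36–11.
  C vs D: D wins 25–22.
  C vs E: E wins 36–11.
  D vs E: E wins 34–13.
Copeland scores (wins − losses):
  A: 3 − 1 = 2
  B: 1 − 3 = -2
  C: 0 − 4 = -4
  D: 2 − 2 = 0
  E: 4 − 0 = 4
E has the best Copeland score.

E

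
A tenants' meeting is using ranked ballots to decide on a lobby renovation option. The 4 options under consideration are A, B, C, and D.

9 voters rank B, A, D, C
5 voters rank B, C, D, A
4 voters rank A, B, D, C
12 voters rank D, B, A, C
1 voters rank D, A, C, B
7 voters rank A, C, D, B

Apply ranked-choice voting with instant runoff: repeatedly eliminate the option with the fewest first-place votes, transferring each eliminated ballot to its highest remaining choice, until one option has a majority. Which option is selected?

D

Round 1: B 14, D 13, A 11, C 0. C has the fewest and is eliminated.
Round 2: B 14, D 13, A 11. A has the fewest and is eliminated.
Round 3: D 20, B 18. D has a majority.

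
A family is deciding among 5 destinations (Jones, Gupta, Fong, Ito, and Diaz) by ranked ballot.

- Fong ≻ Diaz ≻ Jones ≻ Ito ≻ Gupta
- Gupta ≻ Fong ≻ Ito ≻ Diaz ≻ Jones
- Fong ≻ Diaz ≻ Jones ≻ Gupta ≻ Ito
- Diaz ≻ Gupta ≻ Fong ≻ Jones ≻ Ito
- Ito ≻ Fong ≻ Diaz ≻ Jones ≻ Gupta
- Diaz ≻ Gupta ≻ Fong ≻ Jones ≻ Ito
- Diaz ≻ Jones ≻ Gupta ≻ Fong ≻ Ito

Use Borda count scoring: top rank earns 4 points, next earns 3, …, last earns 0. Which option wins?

Borda scores:
  Jones: 2 + 0 + 2 + 1 + 1 + 1 + 3 = 10
  Gupta: 0 + 4 + 1 + 3 + 0 + 3 + 2 = 13
  Fong: 4 + 3 + 4 + 2 + 3 + 2 + 1 = 19
  Ito: 1 + 2 + 0 + 0 + 4 + 0 + 0 = 7
  Diaz: 3 + 1 + 3 + 4 + 2 + 4 + 4 = 21
Diaz has the highest total.

Diaz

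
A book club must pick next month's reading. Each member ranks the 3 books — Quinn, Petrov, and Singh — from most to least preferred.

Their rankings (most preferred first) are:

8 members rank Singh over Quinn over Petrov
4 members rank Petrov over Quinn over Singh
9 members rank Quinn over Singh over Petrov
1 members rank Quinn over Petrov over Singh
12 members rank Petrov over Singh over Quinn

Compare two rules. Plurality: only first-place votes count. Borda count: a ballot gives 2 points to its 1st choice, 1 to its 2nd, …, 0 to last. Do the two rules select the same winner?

No

Plurality first-place counts: Quinn 10, Petrov 16, Singh 8 → Petrov.
Borda totals: Quinn 32, Petrov 33, Singh 37 → Singh.
The two rules disagree: plurality picks Petrov, Borda picks Singh.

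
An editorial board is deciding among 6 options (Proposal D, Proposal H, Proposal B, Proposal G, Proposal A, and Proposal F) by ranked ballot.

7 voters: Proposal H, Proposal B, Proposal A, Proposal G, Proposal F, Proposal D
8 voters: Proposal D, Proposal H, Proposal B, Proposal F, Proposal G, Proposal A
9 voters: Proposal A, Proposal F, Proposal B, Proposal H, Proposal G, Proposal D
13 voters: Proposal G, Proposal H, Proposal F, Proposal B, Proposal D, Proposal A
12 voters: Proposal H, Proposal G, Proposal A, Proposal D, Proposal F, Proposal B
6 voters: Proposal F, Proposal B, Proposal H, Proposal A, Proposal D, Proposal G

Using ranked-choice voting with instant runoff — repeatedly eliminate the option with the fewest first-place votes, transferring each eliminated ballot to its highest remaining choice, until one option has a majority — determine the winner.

Proposal H

Round 1: Proposal H 19, Proposal G 13, Proposal A 9, Proposal D 8, Proposal F 6, Proposal B 0. Proposal B has the fewest and is eliminated.
Round 2: Proposal H 19, Proposal G 13, Proposal A 9, Proposal D 8, Proposal F 6. Proposal F has the fewest and is eliminated.
Round 3: Proposal H 25, Proposal G 13, Proposal A 9, Proposal D 8. Proposal D has the fewest and is eliminated.
Round 4: Proposal H 33, Proposal G 13, Proposal A 9. Proposal H has a majority.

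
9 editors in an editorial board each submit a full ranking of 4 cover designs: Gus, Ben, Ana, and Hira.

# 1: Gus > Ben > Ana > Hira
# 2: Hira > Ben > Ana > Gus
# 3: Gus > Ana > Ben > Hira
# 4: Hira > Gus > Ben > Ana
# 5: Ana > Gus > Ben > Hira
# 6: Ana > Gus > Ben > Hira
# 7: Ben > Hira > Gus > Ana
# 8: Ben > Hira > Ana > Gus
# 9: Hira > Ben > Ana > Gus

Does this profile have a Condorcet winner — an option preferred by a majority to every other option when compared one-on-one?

No

Head-to-head results (9 voters total):
Gus vs Ben: Gus wins 5–4.
Gus vs Ana: Ana wins 5–4.
Gus vs Hira: Hira wins 5–4.
Ben vs Ana: Ben wins 6–3.
Ben vs Hira: Ben wins 6–3.
Ana vs Hira: Hira wins 5–4.
No candidate beats all others: Gus beats Ben beats Ana beats Gus, a majority cycle.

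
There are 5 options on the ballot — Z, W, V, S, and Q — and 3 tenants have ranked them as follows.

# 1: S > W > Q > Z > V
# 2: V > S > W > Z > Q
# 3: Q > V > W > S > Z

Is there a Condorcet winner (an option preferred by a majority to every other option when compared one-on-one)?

Head-to-head results (3 voters total):
Z vs W: W wins 3–0.
Z vs V: V wins 2–1.
Z vs S: S wins 3–0.
Z vs Q: Q wins 2–1.
W vs V: V wins 2–1.
W vs S: S wins 2–1.
W vs Q: W wins 2–1.
V vs S: V wins 2–1.
V vs Q: Q wins 2–1.
S vs Q: S wins 2–1.
No candidate beats all others: W beats Q beats V beats W, a majority cycle.

No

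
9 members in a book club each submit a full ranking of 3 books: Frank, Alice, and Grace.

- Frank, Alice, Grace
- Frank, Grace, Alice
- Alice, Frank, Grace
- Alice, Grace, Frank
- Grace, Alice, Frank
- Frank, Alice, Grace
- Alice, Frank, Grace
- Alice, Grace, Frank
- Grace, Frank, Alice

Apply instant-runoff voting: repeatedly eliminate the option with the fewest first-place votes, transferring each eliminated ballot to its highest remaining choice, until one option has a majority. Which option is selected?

Alice

Round 1: Alice 4, Frank 3, Grace 2. Grace has the fewest and is eliminated.
Round 2: Alice 5, Frank 4. Alice has a majority.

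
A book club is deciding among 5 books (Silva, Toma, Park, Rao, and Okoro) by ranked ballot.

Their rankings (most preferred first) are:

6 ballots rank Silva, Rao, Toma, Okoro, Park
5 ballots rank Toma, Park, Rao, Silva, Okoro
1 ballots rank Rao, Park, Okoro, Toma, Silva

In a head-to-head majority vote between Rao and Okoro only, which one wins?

Rao

Ballots ranking Rao above Okoro: 6+5+1 = 12.
Ballots ranking Okoro above Rao: 0.
Rao wins the head-to-head, 12–0.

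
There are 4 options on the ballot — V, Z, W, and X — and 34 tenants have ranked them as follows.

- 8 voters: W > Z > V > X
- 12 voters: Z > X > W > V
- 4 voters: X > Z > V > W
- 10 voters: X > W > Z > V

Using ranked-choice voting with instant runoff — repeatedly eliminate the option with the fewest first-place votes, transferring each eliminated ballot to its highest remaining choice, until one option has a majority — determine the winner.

Round 1: X 14, Z 12, W 8, V 0. V has the fewest and is eliminated.
Round 2: X 14, Z 12, W 8. W has the fewest and is eliminated.
Round 3: Z 20, X 14. Z has a majority.

Z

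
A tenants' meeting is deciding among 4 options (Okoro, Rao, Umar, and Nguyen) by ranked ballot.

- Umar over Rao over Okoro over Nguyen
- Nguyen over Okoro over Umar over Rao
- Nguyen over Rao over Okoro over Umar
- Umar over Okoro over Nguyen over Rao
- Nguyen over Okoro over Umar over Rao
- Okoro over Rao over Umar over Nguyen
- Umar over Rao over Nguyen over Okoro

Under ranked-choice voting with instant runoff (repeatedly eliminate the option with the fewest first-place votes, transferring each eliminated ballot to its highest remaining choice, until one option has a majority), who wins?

Round 1: Umar 3, Nguyen 3, Okoro 1, Rao 0. Rao has the fewest and is eliminated.
Round 2: Umar 3, Nguyen 3, Okoro 1. Okoro has the fewest and is eliminated.
Round 3: Umar 4, Nguyen 3. Umar has a majority.

Umar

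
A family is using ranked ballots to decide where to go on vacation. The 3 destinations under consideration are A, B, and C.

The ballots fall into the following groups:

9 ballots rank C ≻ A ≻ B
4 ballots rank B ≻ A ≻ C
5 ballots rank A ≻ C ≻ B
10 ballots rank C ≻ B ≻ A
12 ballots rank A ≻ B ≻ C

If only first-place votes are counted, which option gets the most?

First-place vote totals:
  A: 17
  B: 4
  C: 19
C has the most first-place votes.

C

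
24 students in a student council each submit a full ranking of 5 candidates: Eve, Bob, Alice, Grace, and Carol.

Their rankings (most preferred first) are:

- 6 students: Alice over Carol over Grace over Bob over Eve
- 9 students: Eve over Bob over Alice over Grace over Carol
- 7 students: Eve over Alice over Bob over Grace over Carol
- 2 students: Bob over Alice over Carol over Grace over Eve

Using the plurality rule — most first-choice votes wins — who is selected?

Eve

First-place vote totals:
  Eve: 16
  Bob: 2
  Alice: 6
  Grace: 0
  Carol: 0
Eve has the most first-place votes.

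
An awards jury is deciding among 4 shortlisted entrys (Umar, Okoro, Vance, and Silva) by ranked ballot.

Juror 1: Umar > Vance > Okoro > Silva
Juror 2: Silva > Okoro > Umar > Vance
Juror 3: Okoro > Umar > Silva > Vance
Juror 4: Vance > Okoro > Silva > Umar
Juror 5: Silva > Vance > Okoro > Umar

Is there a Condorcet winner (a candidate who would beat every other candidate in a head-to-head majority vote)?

No

Head-to-head results (5 voters total):
Umar vs Okoro: Okoro wins 4–1.
Umar vs Vance: Umar wins 3–2.
Umar vs Silva: Silva wins 3–2.
Okoro vs Vance: Vance wins 3–2.
Okoro vs Silva: Okoro wins 3–2.
Vance vs Silva: Silva wins 3–2.
No candidate beats all others: Umar beats Vance beats Okoro beats Umar, a majority cycle.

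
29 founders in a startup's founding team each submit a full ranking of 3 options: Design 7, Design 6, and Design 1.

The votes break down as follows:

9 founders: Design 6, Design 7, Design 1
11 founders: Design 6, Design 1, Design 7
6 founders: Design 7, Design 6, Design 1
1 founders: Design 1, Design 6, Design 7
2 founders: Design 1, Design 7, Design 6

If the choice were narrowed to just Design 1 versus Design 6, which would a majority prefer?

Ballots ranking Design 1 above Design 6: 1+2 = 3.
Ballots ranking Design 6 above Design 1: 9+11+6 = 26.
Design 6 wins the head-to-head, 26–3.

Design 6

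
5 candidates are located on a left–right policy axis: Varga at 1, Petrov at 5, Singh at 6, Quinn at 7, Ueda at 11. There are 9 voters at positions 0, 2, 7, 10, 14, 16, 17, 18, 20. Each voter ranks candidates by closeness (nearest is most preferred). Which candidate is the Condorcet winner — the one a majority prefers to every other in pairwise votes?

Ueda

With single-peaked preferences on a line, the Condorcet winner is the candidate closest to the median voter.
The median voter (position 14) is closest to Ueda at 11.
Check: Ueda vs Quinn — voters closer to Ueda: 6 of 9.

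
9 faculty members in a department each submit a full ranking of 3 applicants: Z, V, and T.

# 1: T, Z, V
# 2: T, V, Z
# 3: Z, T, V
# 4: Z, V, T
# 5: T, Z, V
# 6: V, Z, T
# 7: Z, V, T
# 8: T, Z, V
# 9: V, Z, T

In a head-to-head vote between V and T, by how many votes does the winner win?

1

Ballots ranking V above T: 4.
Ballots ranking T above V: 5.
T wins 5–4, a margin of 1.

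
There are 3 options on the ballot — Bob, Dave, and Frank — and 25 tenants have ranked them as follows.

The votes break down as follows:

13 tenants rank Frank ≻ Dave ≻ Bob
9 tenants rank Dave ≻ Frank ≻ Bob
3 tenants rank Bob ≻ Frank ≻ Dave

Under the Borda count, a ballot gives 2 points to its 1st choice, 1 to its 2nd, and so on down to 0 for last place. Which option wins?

Frank

Borda scores:
  Bob: 13·0 + 9·0 + 3·2 = 6
  Dave: 13·1 + 9·2 + 3·0 = 31
  Frank: 13·2 + 9·1 + 3·1 = 38
Frank has the highest total.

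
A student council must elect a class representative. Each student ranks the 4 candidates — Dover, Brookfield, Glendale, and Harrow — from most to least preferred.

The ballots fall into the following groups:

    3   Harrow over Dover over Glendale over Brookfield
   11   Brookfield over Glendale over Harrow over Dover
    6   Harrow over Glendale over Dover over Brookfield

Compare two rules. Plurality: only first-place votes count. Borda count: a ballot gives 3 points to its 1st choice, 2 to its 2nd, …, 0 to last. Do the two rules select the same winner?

No

Plurality first-place counts: Dover 0, Brookfield 11, Glendale 0, Harrow 9 → Brookfield.
Borda totals: Dover 12, Brookfield 33, Glendale 37, Harrow 38 → Harrow.
The two rules disagree: plurality picks Brookfield, Borda picks Harrow.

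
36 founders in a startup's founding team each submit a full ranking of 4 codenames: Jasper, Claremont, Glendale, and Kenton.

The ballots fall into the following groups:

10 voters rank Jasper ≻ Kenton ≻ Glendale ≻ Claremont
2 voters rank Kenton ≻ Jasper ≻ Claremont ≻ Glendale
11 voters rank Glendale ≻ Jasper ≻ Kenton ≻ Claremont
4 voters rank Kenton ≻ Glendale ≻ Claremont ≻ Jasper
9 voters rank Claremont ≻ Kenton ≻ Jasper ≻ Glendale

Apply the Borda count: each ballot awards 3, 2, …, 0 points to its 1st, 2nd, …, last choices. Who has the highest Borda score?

Borda scores:
  Jasper: 10·3 + 2·2 + 11·2 + 4·0 + 9·1 = 65
  Claremont: 10·0 + 2·1 + 11·0 + 4·1 + 9·3 = 33
  Glendale: 10·1 + 2·0 + 11·3 + 4·2 + 9·0 = 51
  Kenton: 10·2 + 2·3 + 11·1 + 4·3 + 9·2 = 67
Kenton has the highest total.

Kenton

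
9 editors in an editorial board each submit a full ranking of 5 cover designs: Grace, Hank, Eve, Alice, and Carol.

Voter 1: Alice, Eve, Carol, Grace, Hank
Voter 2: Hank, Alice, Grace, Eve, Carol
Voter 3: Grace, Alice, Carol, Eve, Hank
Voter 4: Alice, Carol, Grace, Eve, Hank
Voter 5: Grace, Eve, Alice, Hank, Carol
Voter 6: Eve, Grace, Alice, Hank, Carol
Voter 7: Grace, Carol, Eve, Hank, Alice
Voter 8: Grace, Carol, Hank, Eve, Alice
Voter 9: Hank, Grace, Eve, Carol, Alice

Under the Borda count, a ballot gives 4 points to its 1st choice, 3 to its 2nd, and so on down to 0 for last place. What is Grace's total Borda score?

Borda scores:
  Grace: 1 + 2 + 4 + 2 + 4 + 3 + 4 + 4 + 3 = 27
  Hank: 0 + 4 + 0 + 0 + 1 + 1 + 1 + 2 + 4 = 13
  Eve: 3 + 1 + 1 + 1 + 3 + 4 + 2 + 1 + 2 = 18
  Alice: 4 + 3 + 3 + 4 + 2 + 2 + 0 + 0 + 0 = 18
  Carol: 2 + 0 + 2 + 3 + 0 + 0 + 3 + 3 + 1 = 14

27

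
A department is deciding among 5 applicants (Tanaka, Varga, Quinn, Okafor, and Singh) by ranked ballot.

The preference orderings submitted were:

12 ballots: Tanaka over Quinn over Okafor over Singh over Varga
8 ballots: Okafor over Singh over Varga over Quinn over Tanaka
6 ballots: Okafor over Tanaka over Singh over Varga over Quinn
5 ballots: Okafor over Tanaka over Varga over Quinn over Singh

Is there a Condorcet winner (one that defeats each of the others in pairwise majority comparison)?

Head-to-head results (31 voters total):
Tanaka vs Varga: Tanaka wins 23–8.
Tanaka vs Quinn: Tanaka wins 23–8.
Tanaka vs Okafor: Okafor wins 19–12.
Tanaka vs Singh: Tanaka wins 23–8.
Varga vs Quinn: Varga wins 19–12.
Varga vs Okafor: Okafor wins 31–0.
Varga vs Singh: Singh wins 26–5.
Quinn vs Okafor: Okafor wins 19–12.
Quinn vs Singh: Quinn wins 17–14.
Okafor vs Singh: Okafor wins 31–0.
Okafor beats each rival — Tanaka (19–12), Varga (31–0), Quinn (19–12), Singh (31–0) — so Okafor is the Condorcet winner.

Yes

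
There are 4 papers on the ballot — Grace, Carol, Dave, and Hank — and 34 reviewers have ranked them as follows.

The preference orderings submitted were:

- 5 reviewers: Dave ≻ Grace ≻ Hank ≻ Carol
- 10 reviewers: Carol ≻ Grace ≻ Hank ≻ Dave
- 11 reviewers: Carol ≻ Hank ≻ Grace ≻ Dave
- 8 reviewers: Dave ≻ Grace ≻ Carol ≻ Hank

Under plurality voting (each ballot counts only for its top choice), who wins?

First-place vote totals:
  Grace: 0
  Carol: 21
  Dave: 13
  Hank: 0
Carol has the most first-place votes.

Carol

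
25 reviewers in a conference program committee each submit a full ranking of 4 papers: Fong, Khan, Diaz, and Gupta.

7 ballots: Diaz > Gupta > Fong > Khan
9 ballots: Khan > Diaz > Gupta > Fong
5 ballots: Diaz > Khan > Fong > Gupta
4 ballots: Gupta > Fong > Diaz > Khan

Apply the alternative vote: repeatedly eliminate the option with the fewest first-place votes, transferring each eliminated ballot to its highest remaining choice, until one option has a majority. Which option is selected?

Diaz

Round 1: Diaz 12, Khan 9, Gupta 4, Fong 0. Fong has the fewest and is eliminated.
Round 2: Diaz 12, Khan 9, Gupta 4. Gupta has the fewest and is eliminated.
Round 3: Diaz 16, Khan 9. Diaz has a majority.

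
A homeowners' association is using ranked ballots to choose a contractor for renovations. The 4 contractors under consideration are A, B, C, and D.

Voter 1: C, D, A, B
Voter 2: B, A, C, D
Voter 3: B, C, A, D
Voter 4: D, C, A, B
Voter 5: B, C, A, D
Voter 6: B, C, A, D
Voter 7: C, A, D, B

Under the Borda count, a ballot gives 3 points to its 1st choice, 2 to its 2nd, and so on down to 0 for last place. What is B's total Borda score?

12

Borda scores:
  A: 1 + 2 + 1 + 1 + 1 + 1 + 2 = 9
  B: 0 + 3 + 3 + 0 + 3 + 3 + 0 = 12
  C: 3 + 1 + 2 + 2 + 2 + 2 + 3 = 15
  D: 2 + 0 + 0 + 3 + 0 + 0 + 1 = 6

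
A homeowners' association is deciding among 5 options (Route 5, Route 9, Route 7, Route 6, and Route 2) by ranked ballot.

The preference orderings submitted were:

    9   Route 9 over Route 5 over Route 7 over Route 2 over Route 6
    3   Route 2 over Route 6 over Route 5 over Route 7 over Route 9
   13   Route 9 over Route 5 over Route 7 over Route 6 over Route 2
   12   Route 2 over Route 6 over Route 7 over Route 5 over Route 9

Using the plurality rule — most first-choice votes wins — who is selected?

First-place vote totals:
  Route 5: 0
  Route 9: 22
  Route 7: 0
  Route 6: 0
  Route 2: 15
Route 9 has the most first-place votes.

Route 9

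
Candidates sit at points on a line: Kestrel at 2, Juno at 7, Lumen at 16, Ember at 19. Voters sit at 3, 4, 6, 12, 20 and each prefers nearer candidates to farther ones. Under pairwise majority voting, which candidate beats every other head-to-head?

Juno

With single-peaked preferences on a line, the Condorcet winner is the candidate closest to the median voter.
The median voter (position 6) is closest to Juno at 7.
Check: Juno vs Ember — voters closer to Juno: 4 of 5.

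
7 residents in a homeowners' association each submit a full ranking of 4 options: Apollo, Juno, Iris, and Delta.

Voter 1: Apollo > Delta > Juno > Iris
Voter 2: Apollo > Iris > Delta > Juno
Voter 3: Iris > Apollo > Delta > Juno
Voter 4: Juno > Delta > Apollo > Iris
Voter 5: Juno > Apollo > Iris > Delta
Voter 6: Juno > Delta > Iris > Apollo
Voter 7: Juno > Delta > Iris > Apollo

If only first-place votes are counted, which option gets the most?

First-place vote totals:
  Apollo: 2
  Juno: 4
  Iris: 1
  Delta: 0
Juno has the most first-place votes.

Juno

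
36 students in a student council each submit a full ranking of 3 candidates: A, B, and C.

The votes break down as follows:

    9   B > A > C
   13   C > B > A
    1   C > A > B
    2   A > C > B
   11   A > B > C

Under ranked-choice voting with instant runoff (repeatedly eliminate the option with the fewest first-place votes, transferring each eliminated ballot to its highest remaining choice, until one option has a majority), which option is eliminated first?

Round 1: C 14, A 13, B 9. B has the fewest and is eliminated.
Round 2: A 22, C 14. A has a majority.

B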